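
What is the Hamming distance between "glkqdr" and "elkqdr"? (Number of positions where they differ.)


String 1: 'glkqdr'
String 2: 'elkqdr'
Compare each position: pos 0: 'g'!='e', pos 1: 'l'=='l', pos 2: 'k'=='k', pos 3: 'q'=='q', pos 4: 'd'=='d', pos 5: 'r'=='r'
Differing positions: 1
Hamming distance: 1


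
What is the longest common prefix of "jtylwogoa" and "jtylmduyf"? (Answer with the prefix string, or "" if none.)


String 1: 'jtylwogoa'
String 2: 'jtylmduyf'
Compare position by position:
pos 0: 'j' vs 'j' match
pos 1: 't' vs 't' match
pos 2: 'y' vs 'y' match
pos 3: 'l' vs 'l' match
pos 4: 'w' vs 'm' differ -> stop
Longest common prefix: "jtyl" (length 4)


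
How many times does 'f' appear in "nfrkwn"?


Input string: 'nfrkwn'
Target character: 'f'
Scan each position: s[1]='f'
Matches found at indices: 1
Total: 1


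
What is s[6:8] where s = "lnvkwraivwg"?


Input string: 'lnvkwraivwg'
Operation: slice [6:8]
Extract characters: s[6]='a', s[7]='i'
Result: ai


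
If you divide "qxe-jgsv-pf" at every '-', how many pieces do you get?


Input string: 'qxe-jgsv-pf'
Delimiter: '-'
Split result: 'qxe', 'jgsv', 'pf'
Number of parts: 3


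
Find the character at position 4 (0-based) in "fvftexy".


Input string: 'fvftexy'
Operation: get character at index 4
Index mapping: s[0]='f', s[1]='v', s[2]='f', s[3]='t', s[4]='e'
Result: 'e'


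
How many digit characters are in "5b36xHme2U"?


Input string: '5b36xHme2U'
Operation: count digit characters (0-9)
Scan: '5'(digit), 'b', '3'(digit), '6'(digit), 'x', 'H', 'm', 'e', '2'(digit), 'U'
Digits found: 4
Result: 4


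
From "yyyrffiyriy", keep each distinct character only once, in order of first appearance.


Input: 'yyyrffiyriy'
Operation: keep first occurrence of each character
Scan: s[0]='y' new -> keep; s[1]='y' seen -> skip; s[2]='y' seen -> skip; s[3]='r' new -> keep; s[4]='f' new -> keep; s[5]='f' seen -> skip; s[6]='i' new -> keep; s[7]='y' seen -> skip; s[8]='r' seen -> skip; s[9]='i' seen -> skip; s[10]='y' seen -> skip
Result: yrfi


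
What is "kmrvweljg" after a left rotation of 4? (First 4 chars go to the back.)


Input: 'kmrvweljg', shift = 4
Operation: split at index 4 and swap parts
Front part s[0:4] = 'kmrv'
Back part s[4:] = 'weljg'
Rotated = back + front = 'weljg' + 'kmrv'
Result: weljgkmrv


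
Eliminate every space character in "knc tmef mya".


Input string: 'knc tmef mya'
Operation: remove all spaces
Words: 'knc', 'tmef', 'mya'
Join without spaces: knctmefmya


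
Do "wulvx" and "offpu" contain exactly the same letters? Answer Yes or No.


String 1: 'wulvx' -> sorted: 'luvwx'
String 2: 'offpu' -> sorted: 'ffopu'
Compare sorted forms: 'luvwx' != 'ffopu'
Anagram: No


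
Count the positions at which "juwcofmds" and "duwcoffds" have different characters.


String 1: 'juwcofmds'
String 2: 'duwcoffds'
Compare each position: pos 0: 'j'!='d', pos 1: 'u'=='u', pos 2: 'w'=='w', pos 3: 'c'=='c', pos 4: 'o'=='o', pos 5: 'f'=='f', pos 6: 'm'!='f', pos 7: 'd'=='d', pos 8: 's'=='s'
Differing positions: 2
Hamming distance: 2


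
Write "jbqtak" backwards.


Input string: 'jbqtak'
Operation: reverse character order
Original order: 'j' -> 'b' -> 'q' -> 't' -> 'a' -> 'k'
Reversed order: 'k' -> 'a' -> 't' -> 'q' -> 'b' -> 'j'
Result: katqbj


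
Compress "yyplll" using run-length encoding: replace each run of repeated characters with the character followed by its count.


Input: 'yyplll'
Operation: identify consecutive runs
Runs: 'yy' -> y2, 'p' -> p1, 'lll' -> l3
Encoded: y2p1l3


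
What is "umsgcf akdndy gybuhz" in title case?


Input string: 'umsgcf akdndy gybuhz'
Operation: capitalize first letter of each word
Word transformations: 'umsgcf'->'Umsgcf', 'akdndy'->'Akdndy', 'gybuhz'->'Gybuhz'
Result: Umsgcf Akdndy Gybuhz


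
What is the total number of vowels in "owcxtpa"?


Input string: 'owcxtpa'
Operation: count vowels (a, e, i, o, u)
Scan: s[0]='o' (vowel), s[1]='w', s[2]='c', s[3]='x', s[4]='t', s[5]='p', s[6]='a' (vowel)
Vowels found: 2
Result: 2


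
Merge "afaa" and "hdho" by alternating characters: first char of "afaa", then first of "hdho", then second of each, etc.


String 1: 'afaa'
String 2: 'hdho'
Operation: alternate characters
Pairs: 'a'+'h', 'f'+'d', 'a'+'h', 'a'+'o'
Result: ahfdahao


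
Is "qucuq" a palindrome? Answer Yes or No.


Input string: 'qucuq'
Reversed: 'qucuq'
Compare pairs: s[0]='q' vs s[4]='q' (match), s[1]='u' vs s[3]='u' (match)
Palindrome: Yes


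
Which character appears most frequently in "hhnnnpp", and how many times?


Input: 'hhnnnpp'
Operation: tally each character
Counts: 'h':2, 'n':3, 'p':2
Maximum: 'n' appears 3 times


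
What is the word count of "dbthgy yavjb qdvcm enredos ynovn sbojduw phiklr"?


Input string: 'dbthgy yavjb qdvcm enredos ynovn sbojduw phiklr'
Operation: split by spaces
Words found: 'dbthgy', 'yavjb', 'qdvcm', 'enredos', 'ynovn', 'sbojduw', 'phiklr'
Word count: 7


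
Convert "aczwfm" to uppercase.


Input string: 'aczwfm'
Operation: convert each letter to uppercase
Mapping: 'a'->'A', 'c'->'C', 'z'->'Z', 'w'->'W', 'f'->'F', 'm'->'M'
Result: ACZWFM


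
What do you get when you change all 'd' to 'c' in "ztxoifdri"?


Input string: 'ztxoifdri'
Operation: replace 'd' with 'c'
Positions of 'd': 6
After replacement: ztxoifcri


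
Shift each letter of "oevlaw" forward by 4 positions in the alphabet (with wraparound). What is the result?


Input: 'oevlaw', shift = 4
Operation: for each letter, (position + 4) mod 26
Mapping: 'o'(14+4=18)->'s', 'e'(4+4=8)->'i', 'v'(21+4=25)->'z', 'l'(11+4=15)->'p', 'a'(0+4=4)->'e', 'w'(22+4=26, 26 mod 26=0)->'a'
Result: sizpea


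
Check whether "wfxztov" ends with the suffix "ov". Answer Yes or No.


Input string: 'wfxztov'
Suffix to check: 'ov'
Last 2 characters of input: 'ov'
Match: True
Result: Yes


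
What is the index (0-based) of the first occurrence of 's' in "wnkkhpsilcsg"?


Input string: 'wnkkhpsilcsg'
Target: 's'
Scanning left to right: s[0]='w', s[1]='n', s[2]='k', s[3]='k', s[4]='h', s[5]='p', s[6]='s'
First match at index: 6


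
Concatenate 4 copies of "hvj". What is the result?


Input string: 'hvj'
Operation: repeat 4 times
Concatenation: 'hvj' + 'hvj' + 'hvj' + 'hvj'
Result: hvjhvjhvjhvj


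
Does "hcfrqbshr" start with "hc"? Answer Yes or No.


Input string: 'hcfrqbshr'
Prefix to check: 'hc'
First 2 characters of input: 'hc'
Match: True
Result: Yes


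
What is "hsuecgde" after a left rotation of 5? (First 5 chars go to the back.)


Input: 'hsuecgde', shift = 5
Operation: split at index 5 and swap parts
Front part s[0:5] = 'hsuec'
Back part s[5:] = 'gde'
Rotated = back + front = 'gde' + 'hsuec'
Result: gdehsuec


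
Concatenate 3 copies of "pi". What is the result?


Input string: 'pi'
Operation: repeat 3 times
Concatenation: 'pi' + 'pi' + 'pi'
Result: pipipi


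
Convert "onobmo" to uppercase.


Input string: 'onobmo'
Operation: convert each letter to uppercase
Mapping: 'o'->'O', 'n'->'N', 'o'->'O', 'b'->'B', 'm'->'M', 'o'->'O'
Result: ONOBMO


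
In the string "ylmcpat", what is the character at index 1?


Input string: 'ylmcpat'
Operation: get character at index 1
Index mapping: s[0]='y', s[1]='l'
Result: 'l'


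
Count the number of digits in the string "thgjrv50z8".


Input string: 'thgjrv50z8'
Operation: count digit characters (0-9)
Scan: 't', 'h', 'g', 'j', 'r', 'v', '5'(digit), '0'(digit), 'z', '8'(digit)
Digits found: 3
Result: 3


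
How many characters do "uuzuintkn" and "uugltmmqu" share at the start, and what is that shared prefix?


String 1: 'uuzuintkn'
String 2: 'uugltmmqu'
Compare position by position:
pos 0: 'u' vs 'u' match
pos 1: 'u' vs 'u' match
pos 2: 'z' vs 'g' differ -> stop
Longest common prefix: "uu" (length 2)


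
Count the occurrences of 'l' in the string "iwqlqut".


Input string: 'iwqlqut'
Target character: 'l'
Scan each position: s[3]='l'
Matches found at indices: 3
Total: 1


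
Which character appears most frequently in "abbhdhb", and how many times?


Input: 'abbhdhb'
Operation: tally each character
Counts: 'a':1, 'b':3, 'd':1, 'h':2
Maximum: 'b' appears 3 times


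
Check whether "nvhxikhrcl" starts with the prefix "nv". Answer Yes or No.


Input string: 'nvhxikhrcl'
Prefix to check: 'nv'
First 2 characters of input: 'nv'
Match: True
Result: Yes


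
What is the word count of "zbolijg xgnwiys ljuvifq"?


Input string: 'zbolijg xgnwiys ljuvifq'
Operation: split by spaces
Words found: 'zbolijg', 'xgnwiys', 'ljuvifq'
Word count: 3


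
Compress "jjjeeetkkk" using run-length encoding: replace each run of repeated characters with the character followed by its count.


Input: 'jjjeeetkkk'
Operation: identify consecutive runs
Runs: 'jjj' -> j3, 'eee' -> e3, 't' -> t1, 'kkk' -> k3
Encoded: j3e3t1k3


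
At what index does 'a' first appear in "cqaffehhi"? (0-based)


Input string: 'cqaffehhi'
Target: 'a'
Scanning left to right: s[0]='c', s[1]='q', s[2]='a'
First match at index: 2


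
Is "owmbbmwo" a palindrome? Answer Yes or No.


Input string: 'owmbbmwo'
Reversed: 'owmbbmwo'
Compare pairs: s[0]='o' vs s[7]='o' (match), s[1]='w' vs s[6]='w' (match), s[2]='m' vs s[5]='m' (match), s[3]='b' vs s[4]='b' (match)
Palindrome: Yes


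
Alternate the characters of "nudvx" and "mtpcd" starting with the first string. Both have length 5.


String 1: 'nudvx'
String 2: 'mtpcd'
Operation: alternate characters
Pairs: 'n'+'m', 'u'+'t', 'd'+'p', 'v'+'c', 'x'+'d'
Result: nmutdpvcxd


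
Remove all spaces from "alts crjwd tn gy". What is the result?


Input string: 'alts crjwd tn gy'
Operation: remove all spaces
Words: 'alts', 'crjwd', 'tn', 'gy'
Join without spaces: altscrjwdtngy


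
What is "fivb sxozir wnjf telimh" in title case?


Input string: 'fivb sxozir wnjf telimh'
Operation: capitalize first letter of each word
Word transformations: 'fivb'->'Fivb', 'sxozir'->'Sxozir', 'wnjf'->'Wnjf', 'telimh'->'Telimh'
Result: Fivb Sxozir Wnjf Telimh


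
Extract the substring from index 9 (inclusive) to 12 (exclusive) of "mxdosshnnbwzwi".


Input string: 'mxdosshnnbwzwi'
Operation: slice [9:12]
Extract characters: s[9]='b', s[10]='w', s[11]='z'
Result: bwz


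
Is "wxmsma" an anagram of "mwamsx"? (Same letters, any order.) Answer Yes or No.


String 1: 'mwamsx' -> sorted: 'ammswx'
String 2: 'wxmsma' -> sorted: 'ammswx'
Compare sorted forms: 'ammswx' == 'ammswx'
Anagram: Yes


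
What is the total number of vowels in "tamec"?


Input string: 'tamec'
Operation: count vowels (a, e, i, o, u)
Scan: s[0]='t', s[1]='a' (vowel), s[2]='m', s[3]='e' (vowel), s[4]='c'
Vowels found: 2
Result: 2


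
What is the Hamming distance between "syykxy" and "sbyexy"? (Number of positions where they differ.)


String 1: 'syykxy'
String 2: 'sbyexy'
Compare each position: pos 0: 's'=='s', pos 1: 'y'!='b', pos 2: 'y'=='y', pos 3: 'k'!='e', pos 4: 'x'=='x', pos 5: 'y'=='y'
Differing positions: 2
Hamming distance: 2


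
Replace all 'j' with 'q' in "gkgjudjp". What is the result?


Input string: 'gkgjudjp'
Operation: replace 'j' with 'q'
Positions of 'j': 3, 6
After replacement: gkgqudqp


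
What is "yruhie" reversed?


Input string: 'yruhie'
Operation: reverse character order
Original order: 'y' -> 'r' -> 'u' -> 'h' -> 'i' -> 'e'
Reversed order: 'e' -> 'i' -> 'h' -> 'u' -> 'r' -> 'y'
Result: eihury


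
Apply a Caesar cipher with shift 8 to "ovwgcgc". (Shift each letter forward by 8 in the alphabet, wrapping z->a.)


Input: 'ovwgcgc', shift = 8
Operation: for each letter, (position + 8) mod 26
Mapping: 'o'(14+8=22)->'w', 'v'(21+8=29, 29 mod 26=3)->'d', 'w'(22+8=30, 30 mod 26=4)->'e', 'g'(6+8=14)->'o', 'c'(2+8=10)->'k', 'g'(6+8=14)->'o', 'c'(2+8=10)->'k'
Result: wdeokok


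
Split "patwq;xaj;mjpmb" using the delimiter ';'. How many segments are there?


Input string: 'patwq;xaj;mjpmb'
Delimiter: ';'
Split result: 'patwq', 'xaj', 'mjpmb'
Number of parts: 3


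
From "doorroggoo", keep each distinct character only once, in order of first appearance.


Input: 'doorroggoo'
Operation: keep first occurrence of each character
Scan: s[0]='d' new -> keep; s[1]='o' new -> keep; s[2]='o' seen -> skip; s[3]='r' new -> keep; s[4]='r' seen -> skip; s[5]='o' seen -> skip; s[6]='g' new -> keep; s[7]='g' seen -> skip; s[8]='o' seen -> skip; s[9]='o' seen -> skip
Result: dorg


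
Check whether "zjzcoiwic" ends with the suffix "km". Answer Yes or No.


Input string: 'zjzcoiwic'
Suffix to check: 'km'
Last 2 characters of input: 'ic'
Match: False
Result: No


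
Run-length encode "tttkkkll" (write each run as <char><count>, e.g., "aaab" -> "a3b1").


Input: 'tttkkkll'
Operation: identify consecutive runs
Runs: 'ttt' -> t3, 'kkk' -> k3, 'll' -> l2
Encoded: t3k3l2


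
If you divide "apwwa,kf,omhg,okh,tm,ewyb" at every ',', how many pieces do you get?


Input string: 'apwwa,kf,omhg,okh,tm,ewyb'
Delimiter: ','
Split result: 'apwwa', 'kf', 'omhg', 'okh', 'tm', 'ewyb'
Number of parts: 6


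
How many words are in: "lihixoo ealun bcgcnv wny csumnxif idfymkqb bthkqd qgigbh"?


Input string: 'lihixoo ealun bcgcnv wny csumnxif idfymkqb bthkqd qgigbh'
Operation: split by spaces
Words found: 'lihixoo', 'ealun', 'bcgcnv', 'wny', 'csumnxif', 'idfymkqb', 'bthkqd', 'qgigbh'
Word count: 8


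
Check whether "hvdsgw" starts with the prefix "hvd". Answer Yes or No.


Input string: 'hvdsgw'
Prefix to check: 'hvd'
First 3 characters of input: 'hvd'
Match: True
Result: Yes


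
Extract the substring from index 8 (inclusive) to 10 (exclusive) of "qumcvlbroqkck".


Input string: 'qumcvlbroqkck'
Operation: slice [8:10]
Extract characters: s[8]='o', s[9]='q'
Result: oq


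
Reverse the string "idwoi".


Input string: 'idwoi'
Operation: reverse character order
Original order: 'i' -> 'd' -> 'w' -> 'o' -> 'i'
Reversed order: 'i' -> 'o' -> 'w' -> 'd' -> 'i'
Result: iowdi


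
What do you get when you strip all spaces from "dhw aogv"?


Input string: 'dhw aogv'
Operation: remove all spaces
Words: 'dhw', 'aogv'
Join without spaces: dhwaogv


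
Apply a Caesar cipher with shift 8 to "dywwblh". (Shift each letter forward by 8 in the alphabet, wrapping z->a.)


Input: 'dywwblh', shift = 8
Operation: for each letter, (position + 8) mod 26
Mapping: 'd'(3+8=11)->'l', 'y'(24+8=32, 32 mod 26=6)->'g', 'w'(22+8=30, 30 mod 26=4)->'e', 'w'(22+8=30, 30 mod 26=4)->'e', 'b'(1+8=9)->'j', 'l'(11+8=19)->'t', 'h'(7+8=15)->'p'
Result: lgeejtp


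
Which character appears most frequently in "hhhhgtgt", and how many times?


Input: 'hhhhgtgt'
Operation: tally each character
Counts: 'g':2, 'h':4, 't':2
Maximum: 'h' appears 4 times


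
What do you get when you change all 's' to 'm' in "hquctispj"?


Input string: 'hquctispj'
Operation: replace 's' with 'm'
Positions of 's': 6
After replacement: hquctimpj


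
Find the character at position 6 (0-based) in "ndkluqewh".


Input string: 'ndkluqewh'
Operation: get character at index 6
Index mapping: s[0]='n', s[1]='d', s[2]='k', s[3]='l', s[4]='u', s[5]='q', s[6]='e'
Result: 'e'


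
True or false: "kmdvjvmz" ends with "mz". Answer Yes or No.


Input string: 'kmdvjvmz'
Suffix to check: 'mz'
Last 2 characters of input: 'mz'
Match: True
Result: Yes


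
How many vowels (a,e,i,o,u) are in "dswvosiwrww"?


Input string: 'dswvosiwrww'
Operation: count vowels (a, e, i, o, u)
Scan: s[0]='d', s[1]='s', s[2]='w', s[3]='v', s[4]='o' (vowel), s[5]='s', s[6]='i' (vowel), s[7]='w', s[8]='r', s[9]='w', s[10]='w'
Vowels found: 2
Result: 2


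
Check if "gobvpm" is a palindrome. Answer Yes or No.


Input string: 'gobvpm'
Reversed: 'mpvbog'
Compare pairs: s[0]='g' vs s[5]='m' (mismatch), s[1]='o' vs s[4]='p' (mismatch), s[2]='b' vs s[3]='v' (mismatch)
Palindrome: No


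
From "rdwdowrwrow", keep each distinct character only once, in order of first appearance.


Input: 'rdwdowrwrow'
Operation: keep first occurrence of each character
Scan: s[0]='r' new -> keep; s[1]='d' new -> keep; s[2]='w' new -> keep; s[3]='d' seen -> skip; s[4]='o' new -> keep; s[5]='w' seen -> skip; s[6]='r' seen -> skip; s[7]='w' seen -> skip; s[8]='r' seen -> skip; s[9]='o' seen -> skip; s[10]='w' seen -> skip
Result: rdwo


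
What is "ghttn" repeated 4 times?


Input string: 'ghttn'
Operation: repeat 4 times
Concatenation: 'ghttn' + 'ghttn' + 'ghttn' + 'ghttn'
Result: ghttnghttnghttnghttn


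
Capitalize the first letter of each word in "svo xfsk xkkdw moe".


Input string: 'svo xfsk xkkdw moe'
Operation: capitalize first letter of each word
Word transformations: 'svo'->'Svo', 'xfsk'->'Xfsk', 'xkkdw'->'Xkkdw', 'moe'->'Moe'
Result: Svo Xfsk Xkkdw Moe


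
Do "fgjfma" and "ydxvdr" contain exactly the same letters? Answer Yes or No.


String 1: 'fgjfma' -> sorted: 'affgjm'
String 2: 'ydxvdr' -> sorted: 'ddrvxy'
Compare sorted forms: 'affgjm' != 'ddrvxy'
Anagram: No


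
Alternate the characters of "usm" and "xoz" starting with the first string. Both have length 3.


String 1: 'usm'
String 2: 'xoz'
Operation: alternate characters
Pairs: 'u'+'x', 's'+'o', 'm'+'z'
Result: uxsomz


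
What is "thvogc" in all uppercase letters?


Input string: 'thvogc'
Operation: convert each letter to uppercase
Mapping: 't'->'T', 'h'->'H', 'v'->'V', 'o'->'O', 'g'->'G', 'c'->'C'
Result: THVOGC


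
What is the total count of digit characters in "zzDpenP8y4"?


Input string: 'zzDpenP8y4'
Operation: count digit characters (0-9)
Scan: 'z', 'z', 'D', 'p', 'e', 'n', 'P', '8'(digit), 'y', '4'(digit)
Digits found: 2
Result: 2


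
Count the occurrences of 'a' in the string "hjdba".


Input string: 'hjdba'
Target character: 'a'
Scan each position: s[4]='a'
Matches found at indices: 4
Total: 1


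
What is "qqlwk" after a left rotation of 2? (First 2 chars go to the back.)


Input: 'qqlwk', shift = 2
Operation: split at index 2 and swap parts
Front part s[0:2] = 'qq'
Back part s[2:] = 'lwk'
Rotated = back + front = 'lwk' + 'qq'
Result: lwkqq


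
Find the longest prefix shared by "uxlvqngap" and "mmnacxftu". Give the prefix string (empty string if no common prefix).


String 1: 'uxlvqngap'
String 2: 'mmnacxftu'
Compare position by position:
pos 0: 'u' vs 'm' differ -> stop
Longest common prefix: "" (length 0)


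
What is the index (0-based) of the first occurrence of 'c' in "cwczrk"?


Input string: 'cwczrk'
Target: 'c'
Scanning left to right: s[0]='c'
First match at index: 0


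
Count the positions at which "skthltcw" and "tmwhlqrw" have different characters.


String 1: 'skthltcw'
String 2: 'tmwhlqrw'
Compare each position: pos 0: 's'!='t', pos 1: 'k'!='m', pos 2: 't'!='w', pos 3: 'h'=='h', pos 4: 'l'=='l', pos 5: 't'!='q', pos 6: 'c'!='r', pos 7: 'w'=='w'
Differing positions: 5
Hamming distance: 5


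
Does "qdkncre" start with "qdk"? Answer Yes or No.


Input string: 'qdkncre'
Prefix to check: 'qdk'
First 3 characters of input: 'qdk'
Match: True
Result: Yes


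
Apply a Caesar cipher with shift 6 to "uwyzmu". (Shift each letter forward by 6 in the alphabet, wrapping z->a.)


Input: 'uwyzmu', shift = 6
Operation: for each letter, (position + 6) mod 26
Mapping: 'u'(20+6=26, 26 mod 26=0)->'a', 'w'(22+6=28, 28 mod 26=2)->'c', 'y'(24+6=30, 30 mod 26=4)->'e', 'z'(25+6=31, 31 mod 26=5)->'f', 'm'(12+6=18)->'s', 'u'(20+6=26, 26 mod 26=0)->'a'
Result: acefsa


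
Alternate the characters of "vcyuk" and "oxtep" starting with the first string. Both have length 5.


String 1: 'vcyuk'
String 2: 'oxtep'
Operation: alternate characters
Pairs: 'v'+'o', 'c'+'x', 'y'+'t', 'u'+'e', 'k'+'p'
Result: vocxytuekp


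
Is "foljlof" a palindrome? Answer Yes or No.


Input string: 'foljlof'
Reversed: 'foljlof'
Compare pairs: s[0]='f' vs s[6]='f' (match), s[1]='o' vs s[5]='o' (match), s[2]='l' vs s[4]='l' (match)
Palindrome: Yes


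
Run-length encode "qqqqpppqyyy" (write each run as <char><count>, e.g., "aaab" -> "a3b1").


Input: 'qqqqpppqyyy'
Operation: identify consecutive runs
Runs: 'qqqq' -> q4, 'ppp' -> p3, 'q' -> q1, 'yyy' -> y3
Encoded: q4p3q1y3


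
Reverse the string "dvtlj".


Input string: 'dvtlj'
Operation: reverse character order
Original order: 'd' -> 'v' -> 't' -> 'l' -> 'j'
Reversed order: 'j' -> 'l' -> 't' -> 'v' -> 'd'
Result: jltvd


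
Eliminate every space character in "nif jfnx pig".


Input string: 'nif jfnx pig'
Operation: remove all spaces
Words: 'nif', 'jfnx', 'pig'
Join without spaces: nifjfnxpig


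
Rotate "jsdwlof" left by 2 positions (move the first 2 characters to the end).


Input: 'jsdwlof', shift = 2
Operation: split at index 2 and swap parts
Front part s[0:2] = 'js'
Back part s[2:] = 'dwlof'
Rotated = back + front = 'dwlof' + 'js'
Result: dwlofjs


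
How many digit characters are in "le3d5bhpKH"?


Input string: 'le3d5bhpKH'
Operation: count digit characters (0-9)
Scan: 'l', 'e', '3'(digit), 'd', '5'(digit), 'b', 'h', 'p', 'K', 'H'
Digits found: 2
Result: 2


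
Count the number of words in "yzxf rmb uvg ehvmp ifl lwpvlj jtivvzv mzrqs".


Input string: 'yzxf rmb uvg ehvmp ifl lwpvlj jtivvzv mzrqs'
Operation: split by spaces
Words found: 'yzxf', 'rmb', 'uvg', 'ehvmp', 'ifl', 'lwpvlj', 'jtivvzv', 'mzrqs'
Word count: 8


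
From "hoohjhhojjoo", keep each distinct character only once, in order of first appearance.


Input: 'hoohjhhojjoo'
Operation: keep first occurrence of each character
Scan: s[0]='h' new -> keep; s[1]='o' new -> keep; s[2]='o' seen -> skip; s[3]='h' seen -> skip; s[4]='j' new -> keep; s[5]='h' seen -> skip; s[6]='h' seen -> skip; s[7]='o' seen -> skip; s[8]='j' seen -> skip; s[9]='j' seen -> skip; s[10]='o' seen -> skip; s[11]='o' seen -> skip
Result: hoj


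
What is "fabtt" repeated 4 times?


Input string: 'fabtt'
Operation: repeat 4 times
Concatenation: 'fabtt' + 'fabtt' + 'fabtt' + 'fabtt'
Result: fabttfabttfabttfabtt


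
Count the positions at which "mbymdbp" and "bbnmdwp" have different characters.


String 1: 'mbymdbp'
String 2: 'bbnmdwp'
Compare each position: pos 0: 'm'!='b', pos 1: 'b'=='b', pos 2: 'y'!='n', pos 3: 'm'=='m', pos 4: 'd'=='d', pos 5: 'b'!='w', pos 6: 'p'=='p'
Differing positions: 3
Hamming distance: 3


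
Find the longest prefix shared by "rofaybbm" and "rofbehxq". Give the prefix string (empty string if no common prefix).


String 1: 'rofaybbm'
String 2: 'rofbehxq'
Compare position by position:
pos 0: 'r' vs 'r' match
pos 1: 'o' vs 'o' match
pos 2: 'f' vs 'f' match
pos 3: 'a' vs 'b' differ -> stop
Longest common prefix: "rof" (length 3)


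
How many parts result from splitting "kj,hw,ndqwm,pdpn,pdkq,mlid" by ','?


Input string: 'kj,hw,ndqwm,pdpn,pdkq,mlid'
Delimiter: ','
Split result: 'kj', 'hw', 'ndqwm', 'pdpn', 'pdkq', 'mlid'
Number of parts: 6


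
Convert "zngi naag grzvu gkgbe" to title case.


Input string: 'zngi naag grzvu gkgbe'
Operation: capitalize first letter of each word
Word transformations: 'zngi'->'Zngi', 'naag'->'Naag', 'grzvu'->'Grzvu', 'gkgbe'->'Gkgbe'
Result: Zngi Naag Grzvu Gkgbe


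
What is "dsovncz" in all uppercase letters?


Input string: 'dsovncz'
Operation: convert each letter to uppercase
Mapping: 'd'->'D', 's'->'S', 'o'->'O', 'v'->'V', 'n'->'N', 'c'->'C', 'z'->'Z'
Result: DSOVNCZ


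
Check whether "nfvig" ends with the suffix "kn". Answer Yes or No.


Input string: 'nfvig'
Suffix to check: 'kn'
Last 2 characters of input: 'ig'
Match: False
Result: No


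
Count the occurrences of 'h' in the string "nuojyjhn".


Input string: 'nuojyjhn'
Target character: 'h'
Scan each position: s[6]='h'
Matches found at indices: 6
Total: 1


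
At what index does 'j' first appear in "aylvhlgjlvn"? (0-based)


Input string: 'aylvhlgjlvn'
Target: 'j'
Scanning left to right: s[0]='a', s[1]='y', s[2]='l', s[3]='v', s[4]='h', s[5]='l', s[6]='g', s[7]='j'
First match at index: 7


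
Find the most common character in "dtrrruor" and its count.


Input: 'dtrrruor'
Operation: tally each character
Counts: 'd':1, 'o':1, 'r':4, 't':1, 'u':1
Maximum: 'r' appears 4 times


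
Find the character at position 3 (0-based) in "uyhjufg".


Input string: 'uyhjufg'
Operation: get character at index 3
Index mapping: s[0]='u', s[1]='y', s[2]='h', s[3]='j'
Result: 'j'


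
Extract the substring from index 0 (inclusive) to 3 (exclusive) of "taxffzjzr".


Input string: 'taxffzjzr'
Operation: slice [0:3]
Extract characters: s[0]='t', s[1]='a', s[2]='x'
Result: tax


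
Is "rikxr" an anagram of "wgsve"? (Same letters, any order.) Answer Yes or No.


String 1: 'wgsve' -> sorted: 'egsvw'
String 2: 'rikxr' -> sorted: 'ikrrx'
Compare sorted forms: 'egsvw' != 'ikrrx'
Anagram: No


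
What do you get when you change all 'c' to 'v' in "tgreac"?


Input string: 'tgreac'
Operation: replace 'c' with 'v'
Positions of 'c': 5
After replacement: tgreav


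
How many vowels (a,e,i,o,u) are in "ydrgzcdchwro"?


Input string: 'ydrgzcdchwro'
Operation: count vowels (a, e, i, o, u)
Scan: s[0]='y', s[1]='d', s[2]='r', s[3]='g', s[4]='z', s[5]='c', s[6]='d', s[7]='c', s[8]='h', s[9]='w', s[10]='r', s[11]='o' (vowel)
Vowels found: 1
Result: 1


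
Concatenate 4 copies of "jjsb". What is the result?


Input string: 'jjsb'
Operation: repeat 4 times
Concatenation: 'jjsb' + 'jjsb' + 'jjsb' + 'jjsb'
Result: jjsbjjsbjjsbjjsb


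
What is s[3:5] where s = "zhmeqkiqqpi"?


Input string: 'zhmeqkiqqpi'
Operation: slice [3:5]
Extract characters: s[3]='e', s[4]='q'
Result: eq


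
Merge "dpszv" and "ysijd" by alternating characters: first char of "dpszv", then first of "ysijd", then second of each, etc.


String 1: 'dpszv'
String 2: 'ysijd'
Operation: alternate characters
Pairs: 'd'+'y', 'p'+'s', 's'+'i', 'z'+'j', 'v'+'d'
Result: dypssizjvd


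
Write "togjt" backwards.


Input string: 'togjt'
Operation: reverse character order
Original order: 't' -> 'o' -> 'g' -> 'j' -> 't'
Reversed order: 't' -> 'j' -> 'g' -> 'o' -> 't'
Result: tjgot


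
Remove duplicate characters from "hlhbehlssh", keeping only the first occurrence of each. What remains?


Input: 'hlhbehlssh'
Operation: keep first occurrence of each character
Scan: s[0]='h' new -> keep; s[1]='l' new -> keep; s[2]='h' seen -> skip; s[3]='b' new -> keep; s[4]='e' new -> keep; s[5]='h' seen -> skip; s[6]='l' seen -> skip; s[7]='s' new -> keep; s[8]='s' seen -> skip; s[9]='h' seen -> skip
Result: hlbes


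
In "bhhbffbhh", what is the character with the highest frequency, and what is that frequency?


Input: 'bhhbffbhh'
Operation: tally each character
Counts: 'b':3, 'f':2, 'h':4
Maximum: 'h' appears 4 times


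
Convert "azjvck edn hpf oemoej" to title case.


Input string: 'azjvck edn hpf oemoej'
Operation: capitalize first letter of each word
Word transformations: 'azjvck'->'Azjvck', 'edn'->'Edn', 'hpf'->'Hpf', 'oemoej'->'Oemoej'
Result: Azjvck Edn Hpf Oemoej


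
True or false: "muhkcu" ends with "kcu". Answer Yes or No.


Input string: 'muhkcu'
Suffix to check: 'kcu'
Last 3 characters of input: 'kcu'
Match: True
Result: Yes


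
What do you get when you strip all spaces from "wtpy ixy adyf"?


Input string: 'wtpy ixy adyf'
Operation: remove all spaces
Words: 'wtpy', 'ixy', 'adyf'
Join without spaces: wtpyixyadyf


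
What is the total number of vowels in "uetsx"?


Input string: 'uetsx'
Operation: count vowels (a, e, i, o, u)
Scan: s[0]='u' (vowel), s[1]='e' (vowel), s[2]='t', s[3]='s', s[4]='x'
Vowels found: 2
Result: 2


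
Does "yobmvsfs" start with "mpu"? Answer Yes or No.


Input string: 'yobmvsfs'
Prefix to check: 'mpu'
First 3 characters of input: 'yob'
Match: False
Result: No


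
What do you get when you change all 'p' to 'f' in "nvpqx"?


Input string: 'nvpqx'
Operation: replace 'p' with 'f'
Positions of 'p': 2
After replacement: nvfqx


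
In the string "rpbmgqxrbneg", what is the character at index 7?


Input string: 'rpbmgqxrbneg'
Operation: get character at index 7
Index mapping: s[0]='r', s[1]='p', s[2]='b', s[3]='m', s[4]='g', s[5]='q', s[6]='x', s[7]='r'
Result: 'r'


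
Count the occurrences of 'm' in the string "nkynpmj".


Input string: 'nkynpmj'
Target character: 'm'
Scan each position: s[5]='m'
Matches found at indices: 5
Total: 1


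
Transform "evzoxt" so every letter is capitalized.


Input string: 'evzoxt'
Operation: convert each letter to uppercase
Mapping: 'e'->'E', 'v'->'V', 'z'->'Z', 'o'->'O', 'x'->'X', 't'->'T'
Result: EVZOXT


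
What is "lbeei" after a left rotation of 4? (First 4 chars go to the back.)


Input: 'lbeei', shift = 4
Operation: split at index 4 and swap parts
Front part s[0:4] = 'lbee'
Back part s[4:] = 'i'
Rotated = back + front = 'i' + 'lbee'
Result: ilbee


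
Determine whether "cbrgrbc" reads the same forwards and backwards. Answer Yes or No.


Input string: 'cbrgrbc'
Reversed: 'cbrgrbc'
Compare pairs: s[0]='c' vs s[6]='c' (match), s[1]='b' vs s[5]='b' (match), s[2]='r' vs s[4]='r' (match)
Palindrome: Yes


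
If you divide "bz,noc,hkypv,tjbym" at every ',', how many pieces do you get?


Input string: 'bz,noc,hkypv,tjbym'
Delimiter: ','
Split result: 'bz', 'noc', 'hkypv', 'tjbym'
Number of parts: 4


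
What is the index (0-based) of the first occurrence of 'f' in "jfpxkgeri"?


Input string: 'jfpxkgeri'
Target: 'f'
Scanning left to right: s[0]='j', s[1]='f'
First match at index: 1


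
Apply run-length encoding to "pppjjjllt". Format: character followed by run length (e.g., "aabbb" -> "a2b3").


Input: 'pppjjjllt'
Operation: identify consecutive runs
Runs: 'ppp' -> p3, 'jjj' -> j3, 'll' -> l2, 't' -> t1
Encoded: p3j3l2t1


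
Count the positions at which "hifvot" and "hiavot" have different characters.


String 1: 'hifvot'
String 2: 'hiavot'
Compare each position: pos 0: 'h'=='h', pos 1: 'i'=='i', pos 2: 'f'!='a', pos 3: 'v'=='v', pos 4: 'o'=='o', pos 5: 't'=='t'
Differing positions: 1
Hamming distance: 1


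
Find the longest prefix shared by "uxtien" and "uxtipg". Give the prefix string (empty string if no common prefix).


String 1: 'uxtien'
String 2: 'uxtipg'
Compare position by position:
pos 0: 'u' vs 'u' match
pos 1: 'x' vs 'x' match
pos 2: 't' vs 't' match
pos 3: 'i' vs 'i' match
pos 4: 'e' vs 'p' differ -> stop
Longest common prefix: "uxti" (length 4)


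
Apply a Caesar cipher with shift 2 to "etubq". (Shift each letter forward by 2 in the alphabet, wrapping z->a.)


Input: 'etubq', shift = 2
Operation: for each letter, (position + 2) mod 26
Mapping: 'e'(4+2=6)->'g', 't'(19+2=21)->'v', 'u'(20+2=22)->'w', 'b'(1+2=3)->'d', 'q'(16+2=18)->'s'
Result: gvwds


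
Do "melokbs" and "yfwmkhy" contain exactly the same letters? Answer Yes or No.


String 1: 'melokbs' -> sorted: 'beklmos'
String 2: 'yfwmkhy' -> sorted: 'fhkmwyy'
Compare sorted forms: 'beklmos' != 'fhkmwyy'
Anagram: No


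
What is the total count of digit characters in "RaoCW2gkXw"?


Input string: 'RaoCW2gkXw'
Operation: count digit characters (0-9)
Scan: 'R', 'a', 'o', 'C', 'W', '2'(digit), 'g', 'k', 'X', 'w'
Digits found: 1
Result: 1


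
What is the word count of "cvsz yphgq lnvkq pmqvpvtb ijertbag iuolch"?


Input string: 'cvsz yphgq lnvkq pmqvpvtb ijertbag iuolch'
Operation: split by spaces
Words found: 'cvsz', 'yphgq', 'lnvkq', 'pmqvpvtb', 'ijertbag', 'iuolch'
Word count: 6


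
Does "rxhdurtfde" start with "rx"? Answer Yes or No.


Input string: 'rxhdurtfde'
Prefix to check: 'rx'
First 2 characters of input: 'rx'
Match: True
Result: Yes


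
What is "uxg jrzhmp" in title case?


Input string: 'uxg jrzhmp'
Operation: capitalize first letter of each word
Word transformations: 'uxg'->'Uxg', 'jrzhmp'->'Jrzhmp'
Result: Uxg Jrzhmp


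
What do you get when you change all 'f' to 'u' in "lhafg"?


Input string: 'lhafg'
Operation: replace 'f' with 'u'
Positions of 'f': 3
After replacement: lhaug


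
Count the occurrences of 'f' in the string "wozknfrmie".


Input string: 'wozknfrmie'
Target character: 'f'
Scan each position: s[5]='f'
Matches found at indices: 5
Total: 1


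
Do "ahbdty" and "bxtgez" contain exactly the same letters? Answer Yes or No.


String 1: 'ahbdty' -> sorted: 'abdhty'
String 2: 'bxtgez' -> sorted: 'begtxz'
Compare sorted forms: 'abdhty' != 'begtxz'
Anagram: No


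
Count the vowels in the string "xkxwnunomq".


Input string: 'xkxwnunomq'
Operation: count vowels (a, e, i, o, u)
Scan: s[0]='x', s[1]='k', s[2]='x', s[3]='w', s[4]='n', s[5]='u' (vowel), s[6]='n', s[7]='o' (vowel), s[8]='m', s[9]='q'
Vowels found: 2
Result: 2


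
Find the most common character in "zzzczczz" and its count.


Input: 'zzzczczz'
Operation: tally each character
Counts: 'c':2, 'z':6
Maximum: 'z' appears 6 times


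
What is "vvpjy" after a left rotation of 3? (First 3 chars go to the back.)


Input: 'vvpjy', shift = 3
Operation: split at index 3 and swap parts
Front part s[0:3] = 'vvp'
Back part s[3:] = 'jy'
Rotated = back + front = 'jy' + 'vvp'
Result: jyvvp


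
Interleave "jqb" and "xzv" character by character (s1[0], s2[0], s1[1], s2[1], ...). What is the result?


String 1: 'jqb'
String 2: 'xzv'
Operation: alternate characters
Pairs: 'j'+'x', 'q'+'z', 'b'+'v'
Result: jxqzbv


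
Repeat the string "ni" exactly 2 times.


Input string: 'ni'
Operation: repeat 2 times
Concatenation: 'ni' + 'ni'
Result: nini


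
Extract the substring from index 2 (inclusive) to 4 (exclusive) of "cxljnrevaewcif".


Input string: 'cxljnrevaewcif'
Operation: slice [2:4]
Extract characters: s[2]='l', s[3]='j'
Result: lj


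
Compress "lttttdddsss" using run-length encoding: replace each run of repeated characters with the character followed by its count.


Input: 'lttttdddsss'
Operation: identify consecutive runs
Runs: 'l' -> l1, 'tttt' -> t4, 'ddd' -> d3, 'sss' -> s3
Encoded: l1t4d3s3


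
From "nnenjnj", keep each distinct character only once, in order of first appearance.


Input: 'nnenjnj'
Operation: keep first occurrence of each character
Scan: s[0]='n' new -> keep; s[1]='n' seen -> skip; s[2]='e' new -> keep; s[3]='n' seen -> skip; s[4]='j' new -> keep; s[5]='n' seen -> skip; s[6]='j' seen -> skip
Result: nej


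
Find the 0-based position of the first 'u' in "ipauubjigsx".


Input string: 'ipauubjigsx'
Target: 'u'
Scanning left to right: s[0]='i', s[1]='p', s[2]='a', s[3]='u'
First match at index: 3


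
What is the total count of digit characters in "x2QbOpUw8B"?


Input string: 'x2QbOpUw8B'
Operation: count digit characters (0-9)
Scan: 'x', '2'(digit), 'Q', 'b', 'O', 'p', 'U', 'w', '8'(digit), 'B'
Digits found: 2
Result: 2


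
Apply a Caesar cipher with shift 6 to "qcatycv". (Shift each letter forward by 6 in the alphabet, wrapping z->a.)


Input: 'qcatycv', shift = 6
Operation: for each letter, (position + 6) mod 26
Mapping: 'q'(16+6=22)->'w', 'c'(2+6=8)->'i', 'a'(0+6=6)->'g', 't'(19+6=25)->'z', 'y'(24+6=30, 30 mod 26=4)->'e', 'c'(2+6=8)->'i', 'v'(21+6=27, 27 mod 26=1)->'b'
Result: wigzeib


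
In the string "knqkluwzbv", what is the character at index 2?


Input string: 'knqkluwzbv'
Operation: get character at index 2
Index mapping: s[0]='k', s[1]='n', s[2]='q'
Result: 'q'


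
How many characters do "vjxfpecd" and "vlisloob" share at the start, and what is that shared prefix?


String 1: 'vjxfpecd'
String 2: 'vlisloob'
Compare position by position:
pos 0: 'v' vs 'v' match
pos 1: 'j' vs 'l' differ -> stop
Longest common prefix: "v" (length 1)


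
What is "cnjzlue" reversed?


Input string: 'cnjzlue'
Operation: reverse character order
Original order: 'c' -> 'n' -> 'j' -> 'z' -> 'l' -> 'u' -> 'e'
Reversed order: 'e' -> 'u' -> 'l' -> 'z' -> 'j' -> 'n' -> 'c'
Result: eulzjnc


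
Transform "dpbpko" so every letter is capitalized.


Input string: 'dpbpko'
Operation: convert each letter to uppercase
Mapping: 'd'->'D', 'p'->'P', 'b'->'B', 'p'->'P', 'k'->'K', 'o'->'O'
Result: DPBPKO


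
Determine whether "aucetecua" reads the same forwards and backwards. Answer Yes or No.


Input string: 'aucetecua'
Reversed: 'aucetecua'
Compare pairs: s[0]='a' vs s[8]='a' (match), s[1]='u' vs s[7]='u' (match), s[2]='c' vs s[6]='c' (match), s[3]='e' vs s[5]='e' (match)
Palindrome: Yes


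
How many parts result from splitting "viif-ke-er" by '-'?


Input string: 'viif-ke-er'
Delimiter: '-'
Split result: 'viif', 'ke', 'er'
Number of parts: 3


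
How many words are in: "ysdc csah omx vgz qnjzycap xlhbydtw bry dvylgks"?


Input string: 'ysdc csah omx vgz qnjzycap xlhbydtw bry dvylgks'
Operation: split by spaces
Words found: 'ysdc', 'csah', 'omx', 'vgz', 'qnjzycap', 'xlhbydtw', 'bry', 'dvylgks'
Word count: 8


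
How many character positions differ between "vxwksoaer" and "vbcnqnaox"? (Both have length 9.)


String 1: 'vxwksoaer'
String 2: 'vbcnqnaox'
Compare each position: pos 0: 'v'=='v', pos 1: 'x'!='b', pos 2: 'w'!='c', pos 3: 'k'!='n', pos 4: 's'!='q', pos 5: 'o'!='n', pos 6: 'a'=='a', pos 7: 'e'!='o', pos 8: 'r'!='x'
Differing positions: 7
Hamming distance: 7


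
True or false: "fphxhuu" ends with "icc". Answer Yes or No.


Input string: 'fphxhuu'
Suffix to check: 'icc'
Last 3 characters of input: 'huu'
Match: False
Result: No


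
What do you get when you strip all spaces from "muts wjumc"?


Input string: 'muts wjumc'
Operation: remove all spaces
Words: 'muts', 'wjumc'
Join without spaces: mutswjumc


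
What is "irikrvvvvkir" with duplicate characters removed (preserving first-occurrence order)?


Input: 'irikrvvvvkir'
Operation: keep first occurrence of each character
Scan: s[0]='i' new -> keep; s[1]='r' new -> keep; s[2]='i' seen -> skip; s[3]='k' new -> keep; s[4]='r' seen -> skip; s[5]='v' new -> keep; s[6]='v' seen -> skip; s[7]='v' seen -> skip; s[8]='v' seen -> skip; s[9]='k' seen -> skip; s[10]='i' seen -> skip; s[11]='r' seen -> skip
Result: irkv


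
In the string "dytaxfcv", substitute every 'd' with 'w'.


Input string: 'dytaxfcv'
Operation: replace 'd' with 'w'
Positions of 'd': 0
After replacement: wytaxfcv


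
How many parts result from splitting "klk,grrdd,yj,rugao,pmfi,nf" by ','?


Input string: 'klk,grrdd,yj,rugao,pmfi,nf'
Delimiter: ','
Split result: 'klk', 'grrdd', 'yj', 'rugao', 'pmfi', 'nf'
Number of parts: 6


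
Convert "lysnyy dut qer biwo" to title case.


Input string: 'lysnyy dut qer biwo'
Operation: capitalize first letter of each word
Word transformations: 'lysnyy'->'Lysnyy', 'dut'->'Dut', 'qer'->'Qer', 'biwo'->'Biwo'
Result: Lysnyy Dut Qer Biwo


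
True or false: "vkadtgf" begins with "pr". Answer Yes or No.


Input string: 'vkadtgf'
Prefix to check: 'pr'
First 2 characters of input: 'vk'
Match: False
Result: No


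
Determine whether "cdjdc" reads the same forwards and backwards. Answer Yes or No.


Input string: 'cdjdc'
Reversed: 'cdjdc'
Compare pairs: s[0]='c' vs s[4]='c' (match), s[1]='d' vs s[3]='d' (match)
Palindrome: Yes


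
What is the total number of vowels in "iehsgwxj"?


Input string: 'iehsgwxj'
Operation: count vowels (a, e, i, o, u)
Scan: s[0]='i' (vowel), s[1]='e' (vowel), s[2]='h', s[3]='s', s[4]='g', s[5]='w', s[6]='x', s[7]='j'
Vowels found: 2
Result: 2


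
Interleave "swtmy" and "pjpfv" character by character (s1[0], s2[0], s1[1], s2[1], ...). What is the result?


String 1: 'swtmy'
String 2: 'pjpfv'
Operation: alternate characters
Pairs: 's'+'p', 'w'+'j', 't'+'p', 'm'+'f', 'y'+'v'
Result: spwjtpmfyv


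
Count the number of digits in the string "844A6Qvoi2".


Input string: '844A6Qvoi2'
Operation: count digit characters (0-9)
Scan: '8'(digit), '4'(digit), '4'(digit), 'A', '6'(digit), 'Q', 'v', 'o', 'i', '2'(digit)
Digits found: 5
Result: 5


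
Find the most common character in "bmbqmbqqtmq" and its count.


Input: 'bmbqmbqqtmq'
Operation: tally each character
Counts: 'b':3, 'm':3, 'q':4, 't':1
Maximum: 'q' appears 4 times
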